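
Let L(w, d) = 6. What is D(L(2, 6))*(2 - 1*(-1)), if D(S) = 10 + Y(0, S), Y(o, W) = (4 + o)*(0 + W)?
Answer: 102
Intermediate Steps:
Y(o, W) = W*(4 + o) (Y(o, W) = (4 + o)*W = W*(4 + o))
D(S) = 10 + 4*S (D(S) = 10 + S*(4 + 0) = 10 + S*4 = 10 + 4*S)
D(L(2, 6))*(2 - 1*(-1)) = (10 + 4*6)*(2 - 1*(-1)) = (10 + 24)*(2 + 1) = 34*3 = 102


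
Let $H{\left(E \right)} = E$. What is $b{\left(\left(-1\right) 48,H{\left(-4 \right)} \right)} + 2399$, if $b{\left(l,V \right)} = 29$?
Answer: $2428$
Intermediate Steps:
$b{\left(\left(-1\right) 48,H{\left(-4 \right)} \right)} + 2399 = 29 + 2399 = 2428$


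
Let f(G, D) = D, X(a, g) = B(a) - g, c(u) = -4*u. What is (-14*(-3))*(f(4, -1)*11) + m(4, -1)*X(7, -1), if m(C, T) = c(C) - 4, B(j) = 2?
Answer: -522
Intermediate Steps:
m(C, T) = -4 - 4*C (m(C, T) = -4*C - 4 = -4 - 4*C)
X(a, g) = 2 - g
(-14*(-3))*(f(4, -1)*11) + m(4, -1)*X(7, -1) = (-14*(-3))*(-1*11) + (-4 - 4*4)*(2 - 1*(-1)) = 42*(-11) + (-4 - 16)*(2 + 1) = -462 - 20*3 = -462 - 60 = -522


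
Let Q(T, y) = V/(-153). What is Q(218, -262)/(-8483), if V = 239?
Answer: 239/1297899 ≈ 0.00018414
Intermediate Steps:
Q(T, y) = -239/153 (Q(T, y) = 239/(-153) = 239*(-1/153) = -239/153)
Q(218, -262)/(-8483) = -239/153/(-8483) = -239/153*(-1/8483) = 239/1297899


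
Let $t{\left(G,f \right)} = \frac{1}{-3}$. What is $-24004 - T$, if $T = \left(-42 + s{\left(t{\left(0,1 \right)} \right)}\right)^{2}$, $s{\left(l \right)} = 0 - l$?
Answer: $- \frac{231661}{9} \approx -25740.0$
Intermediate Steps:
$t{\left(G,f \right)} = - \frac{1}{3}$
$s{\left(l \right)} = - l$
$T = \frac{15625}{9}$ ($T = \left(-42 - - \frac{1}{3}\right)^{2} = \left(-42 + \frac{1}{3}\right)^{2} = \left(- \frac{125}{3}\right)^{2} = \frac{15625}{9} \approx 1736.1$)
$-24004 - T = -24004 - \frac{15625}{9} = - \frac{231661}{9}$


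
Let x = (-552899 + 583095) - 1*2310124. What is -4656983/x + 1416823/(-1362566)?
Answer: 67721571079/67533747288 ≈ 1.0028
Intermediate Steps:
x = -2279928 (x = 30196 - 2310124 = -2279928)
-4656983/x + 1416823/(-1362566) = -4656983/(-2279928) + 1416823/(-1362566) = -4656983*(-1/2279928) + 1416823*(-1/1362566) = 4656983/2279928 - 61601/59242 = 67721571079/67533747288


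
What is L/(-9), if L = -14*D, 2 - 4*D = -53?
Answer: 385/18 ≈ 21.389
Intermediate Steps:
D = 55/4 (D = 1/2 - 1/4*(-53) = 1/2 + 53/4 = 55/4 ≈ 13.750)
L = -385/2 (L = -14*55/4 = -385/2 ≈ -192.50)
L/(-9) = -385/2/(-9) = -385/2*(-1/9) = 385/18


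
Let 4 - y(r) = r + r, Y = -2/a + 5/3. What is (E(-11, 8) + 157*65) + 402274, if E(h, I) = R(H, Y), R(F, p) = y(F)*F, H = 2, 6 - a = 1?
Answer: 412479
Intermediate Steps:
a = 5 (a = 6 - 1*1 = 6 - 1 = 5)
Y = 19/15 (Y = -2/5 + 5/3 = -2*⅕ + 5*(⅓) = -⅖ + 5/3 = 19/15 ≈ 1.2667)
y(r) = 4 - 2*r (y(r) = 4 - (r + r) = 4 - 2*r)
R(F, p) = F*(4 - 2*F) (R(F, p) = (4 - 2*F)*F = F*(4 - 2*F))
E(h, I) = 0 (E(h, I) = 2*2*(2 - 1*2) = 2*2*(2 - 2) = 2*2*0 = 0)
(E(-11, 8) + 157*65) + 402274 = (0 + 157*65) + 402274 = (0 + 10205) + 402274 = 10205 + 402274 = 412479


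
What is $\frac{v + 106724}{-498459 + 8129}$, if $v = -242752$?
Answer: $\frac{68014}{245165} \approx 0.27742$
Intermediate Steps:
$\frac{v + 106724}{-498459 + 8129} = \frac{-242752 + 106724}{-498459 + 8129} = - \frac{136028}{-490330} = \left(-136028\right) \left(- \frac{1}{490330}\right) = \frac{68014}{245165}$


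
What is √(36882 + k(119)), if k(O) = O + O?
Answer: 16*√145 ≈ 192.67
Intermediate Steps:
k(O) = 2*O
√(36882 + k(119)) = √(36882 + 2*119) = √(36882 + 238) = √37120 = 16*√145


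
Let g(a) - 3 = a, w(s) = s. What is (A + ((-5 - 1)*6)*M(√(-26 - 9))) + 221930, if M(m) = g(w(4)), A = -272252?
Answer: -50574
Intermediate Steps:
g(a) = 3 + a
M(m) = 7 (M(m) = 3 + 4 = 7)
(A + ((-5 - 1)*6)*M(√(-26 - 9))) + 221930 = (-272252 + ((-5 - 1)*6)*7) + 221930 = (-272252 - 6*6*7) + 221930 = (-272252 - 36*7) + 221930 = (-272252 - 252) + 221930 = -272504 + 221930 = -50574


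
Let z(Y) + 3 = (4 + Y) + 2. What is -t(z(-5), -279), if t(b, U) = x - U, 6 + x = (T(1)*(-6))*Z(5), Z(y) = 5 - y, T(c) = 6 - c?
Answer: -273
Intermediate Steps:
z(Y) = 3 + Y (z(Y) = -3 + ((4 + Y) + 2) = -3 + (6 + Y) = 3 + Y)
x = -6 (x = -6 + ((6 - 1*1)*(-6))*(5 - 1*5) = -6 + ((6 - 1)*(-6))*(5 - 5) = -6 + (5*(-6))*0 = -6 - 30*0 = -6 + 0 = -6)
t(b, U) = -6 - U
-t(z(-5), -279) = -(-6 - 1*(-279)) = -(-6 + 279) = -1*273 = -273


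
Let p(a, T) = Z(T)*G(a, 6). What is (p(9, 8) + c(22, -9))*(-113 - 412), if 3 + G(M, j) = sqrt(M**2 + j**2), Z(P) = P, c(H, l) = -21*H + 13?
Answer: 248325 - 12600*sqrt(13) ≈ 2.0290e+5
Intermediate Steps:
c(H, l) = 13 - 21*H
G(M, j) = -3 + sqrt(M**2 + j**2)
p(a, T) = T*(-3 + sqrt(36 + a**2)) (p(a, T) = T*(-3 + sqrt(a**2 + 6**2)) = T*(-3 + sqrt(a**2 + 36)) = T*(-3 + sqrt(36 + a**2)))
(p(9, 8) + c(22, -9))*(-113 - 412) = (8*(-3 + sqrt(36 + 9**2)) + (13 - 21*22))*(-113 - 412) = (8*(-3 + sqrt(36 + 81)) + (13 - 462))*(-525) = (8*(-3 + sqrt(117)) - 449)*(-525) = (8*(-3 + 3*sqrt(13)) - 449)*(-525) = ((-24 + 24*sqrt(13)) - 449)*(-525) = (-473 + 24*sqrt(13))*(-525) = 248325 - 12600*sqrt(13)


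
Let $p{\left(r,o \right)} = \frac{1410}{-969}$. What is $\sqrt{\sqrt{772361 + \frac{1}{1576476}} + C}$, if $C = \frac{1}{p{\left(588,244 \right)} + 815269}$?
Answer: $\frac{\sqrt{72492387926161030476 + 224934694069153221274 \sqrt{53320297319642067}}}{7687697387898} \approx 29.645$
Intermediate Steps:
$p{\left(r,o \right)} = - \frac{470}{323}$ ($p{\left(r,o \right)} = 1410 \left(- \frac{1}{969}\right) = - \frac{470}{323}$)
$C = \frac{323}{263331417}$ ($C = \frac{1}{- \frac{470}{323} + 815269} = \frac{1}{\frac{263331417}{323}} = \frac{323}{263331417} \approx 1.2266 \cdot 10^{-6}$)
$\sqrt{\sqrt{772361 + \frac{1}{1576476}} + C} = \sqrt{\sqrt{772361 + \frac{1}{1576476}} + \frac{323}{263331417}} = \sqrt{\sqrt{\frac{1217608579837}{1576476}} + \frac{323}{263331417}} = \sqrt{\frac{\sqrt{53320297319642067}}{262746} + \frac{323}{263331417}} = \sqrt{\frac{323}{263331417} + \frac{\sqrt{53320297319642067}}{262746}}$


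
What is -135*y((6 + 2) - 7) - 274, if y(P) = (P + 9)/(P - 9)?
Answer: -421/4 ≈ -105.25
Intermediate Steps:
y(P) = (9 + P)/(-9 + P)
-135*y((6 + 2) - 7) - 274 = -135*(9 + ((6 + 2) - 7))/(-9 + ((6 + 2) - 7)) - 274 = -135*(9 + (8 - 7))/(-9 + (8 - 7)) - 274 = -135*(9 + 1)/(-9 + 1) - 274 = -135*10/(-8) - 274 = -(-135)*10/8 - 274 = -135*(-5/4) - 274 = 675/4 - 274 = -421/4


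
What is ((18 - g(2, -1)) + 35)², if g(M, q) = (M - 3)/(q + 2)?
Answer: 2916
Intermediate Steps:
g(M, q) = (-3 + M)/(2 + q)
((18 - g(2, -1)) + 35)² = ((18 - (-3 + 2)/(2 - 1)) + 35)² = ((18 - (-1)/1) + 35)² = ((18 - (-1)) + 35)² = ((18 - 1*(-1)) + 35)² = ((18 + 1) + 35)² = (19 + 35)² = 54² = 2916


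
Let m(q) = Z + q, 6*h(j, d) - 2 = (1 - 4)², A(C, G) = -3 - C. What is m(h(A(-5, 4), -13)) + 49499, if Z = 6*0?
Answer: 297005/6 ≈ 49501.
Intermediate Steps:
Z = 0
h(j, d) = 11/6 (h(j, d) = ⅓ + (1 - 4)²/6 = ⅓ + (⅙)*(-3)² = ⅓ + (⅙)*9 = ⅓ + 3/2 = 11/6)
m(q) = q (m(q) = 0 + q = q)
m(h(A(-5, 4), -13)) + 49499 = 11/6 + 49499 = 297005/6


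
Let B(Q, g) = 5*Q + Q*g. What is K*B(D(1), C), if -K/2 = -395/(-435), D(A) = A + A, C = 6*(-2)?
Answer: 2212/87 ≈ 25.425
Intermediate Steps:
C = -12
D(A) = 2*A
K = -158/87 (K = -(-790)/(-435) = -(-790)*(-1)/435 = -2*79/87 = -158/87 ≈ -1.8161)
K*B(D(1), C) = -158*2*1*(5 - 12)/87 = -316*(-7)/87 = -158/87*(-14) = 2212/87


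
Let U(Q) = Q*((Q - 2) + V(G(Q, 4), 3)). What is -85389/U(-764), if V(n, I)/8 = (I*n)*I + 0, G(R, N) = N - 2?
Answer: -85389/475208 ≈ -0.17969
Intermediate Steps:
G(R, N) = -2 + N
V(n, I) = 8*n*I² (V(n, I) = 8*((I*n)*I + 0) = 8*(n*I² + 0) = 8*(n*I²) = 8*n*I²)
U(Q) = Q*(142 + Q) (U(Q) = Q*((Q - 2) + 8*(-2 + 4)*3²) = Q*((-2 + Q) + 8*2*9) = Q*((-2 + Q) + 144) = Q*(142 + Q))
-85389/U(-764) = -85389*(-1/(764*(142 - 764))) = -85389/((-764*(-622))) = -85389/475208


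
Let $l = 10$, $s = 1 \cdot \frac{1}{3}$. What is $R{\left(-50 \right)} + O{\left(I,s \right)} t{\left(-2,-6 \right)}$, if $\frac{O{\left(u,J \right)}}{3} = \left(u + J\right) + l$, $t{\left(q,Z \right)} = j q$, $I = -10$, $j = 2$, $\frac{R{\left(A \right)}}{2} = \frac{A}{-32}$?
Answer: $- \frac{7}{8} \approx -0.875$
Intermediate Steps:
$R{\left(A \right)} = - \frac{A}{16}$ ($R{\left(A \right)} = 2 \frac{A}{-32} = 2 A \left(- \frac{1}{32}\right) = 2 \left(- \frac{A}{32}\right) = - \frac{A}{16}$)
$t{\left(q,Z \right)} = 2 q$
$s = \frac{1}{3}$ ($s = 1 \cdot \frac{1}{3} = \frac{1}{3} \approx 0.33333$)
$O{\left(u,J \right)} = 30 + 3 J + 3 u$ ($O{\left(u,J \right)} = 3 \left(\left(u + J\right) + 10\right) = 3 \left(\left(J + u\right) + 10\right) = 3 \left(10 + J + u\right) = 30 + 3 J + 3 u$)
$R{\left(-50 \right)} + O{\left(I,s \right)} t{\left(-2,-6 \right)} = \left(- \frac{1}{16}\right) \left(-50\right) + \left(30 + 3 \cdot \frac{1}{3} + 3 \left(-10\right)\right) 2 \left(-2\right) = \frac{25}{8} + \left(30 + 1 - 30\right) \left(-4\right) = \frac{25}{8} + 1 \left(-4\right) = \frac{25}{8} - 4 = - \frac{7}{8}$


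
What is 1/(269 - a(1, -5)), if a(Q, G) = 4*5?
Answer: 1/249 ≈ 0.0040161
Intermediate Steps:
a(Q, G) = 20
1/(269 - a(1, -5)) = 1/(269 - 1*20) = 1/(269 - 20) = 1/249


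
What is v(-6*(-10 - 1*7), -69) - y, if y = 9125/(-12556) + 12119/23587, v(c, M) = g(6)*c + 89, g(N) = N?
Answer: 2844795671/4056964 ≈ 701.21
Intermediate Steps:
v(c, M) = 89 + 6*c (v(c, M) = 6*c + 89 = 89 + 6*c)
y = -863907/4056964 (y = 9125*(-1/12556) + 12119*(1/23587) = -125/172 + 12119/23587 = -863907/4056964 ≈ -0.21294)
v(-6*(-10 - 1*7), -69) - y = (89 + 6*(-6*(-10 - 1*7))) - 1*(-863907/4056964) = (89 + 6*(-6*(-10 - 7))) + 863907/4056964 = (89 + 6*(-6*(-17))) + 863907/4056964 = (89 + 6*102) + 863907/4056964 = (89 + 612) + 863907/4056964 = 701 + 863907/4056964 = 2844795671/4056964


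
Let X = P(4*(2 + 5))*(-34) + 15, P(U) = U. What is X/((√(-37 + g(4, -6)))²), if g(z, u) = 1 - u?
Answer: 937/30 ≈ 31.233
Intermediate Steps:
X = -937 (X = (4*(2 + 5))*(-34) + 15 = (4*7)*(-34) + 15 = 28*(-34) + 15 = -952 + 15 = -937)
X/((√(-37 + g(4, -6)))²) = -937/(-37 + (1 - 1*(-6))) = -937/(-37 + (1 + 6)) = -937/(-37 + 7) = -937/((√(-30))²) = -937/((I*√30)²) = -937/(-30) = -937*(-1/30) = 937/30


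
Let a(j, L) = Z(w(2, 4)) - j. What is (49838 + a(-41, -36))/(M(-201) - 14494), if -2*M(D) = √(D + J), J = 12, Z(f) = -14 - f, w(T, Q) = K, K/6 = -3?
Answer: -2892016808/840304333 + 299298*I*√21/840304333 ≈ -3.4416 + 0.0016322*I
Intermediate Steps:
K = -18 (K = 6*(-3) = -18)
w(T, Q) = -18
M(D) = -√(12 + D)/2 (M(D) = -√(D + 12)/2 = -√(12 + D)/2)
a(j, L) = 4 - j (a(j, L) = (-14 - 1*(-18)) - j = (-14 + 18) - j = 4 - j)
(49838 + a(-41, -36))/(M(-201) - 14494) = (49838 + (4 - 1*(-41)))/(-√(12 - 201)/2 - 14494) = (49838 + (4 + 41))/(-3*I*√21/2 - 14494) = (49838 + 45)/(-3*I*√21/2 - 14494) = 49883/(-3*I*√21/2 - 14494) = 49883/(-14494 - 3*I*√21/2)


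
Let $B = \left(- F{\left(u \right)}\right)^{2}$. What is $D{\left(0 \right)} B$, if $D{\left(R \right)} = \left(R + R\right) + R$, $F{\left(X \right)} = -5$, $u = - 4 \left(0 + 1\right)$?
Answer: $0$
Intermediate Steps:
$u = -4$ ($u = \left(-4\right) 1 = -4$)
$D{\left(R \right)} = 3 R$ ($D{\left(R \right)} = 2 R + R = 3 R$)
$B = 25$ ($B = \left(\left(-1\right) \left(-5\right)\right)^{2} = 5^{2} = 25$)
$D{\left(0 \right)} B = 3 \cdot 0 \cdot 25 = 0 \cdot 25 = 0$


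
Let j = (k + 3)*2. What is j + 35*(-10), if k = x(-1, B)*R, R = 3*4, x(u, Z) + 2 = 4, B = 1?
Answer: -296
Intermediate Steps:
x(u, Z) = 2 (x(u, Z) = -2 + 4 = 2)
R = 12
k = 24 (k = 2*12 = 24)
j = 54 (j = (24 + 3)*2 = 27*2 = 54)
j + 35*(-10) = 54 + 35*(-10) = 54 - 350 = -296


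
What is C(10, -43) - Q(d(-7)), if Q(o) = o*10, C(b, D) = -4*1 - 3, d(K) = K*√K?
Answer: -7 + 70*I*√7 ≈ -7.0 + 185.2*I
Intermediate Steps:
d(K) = K^(3/2)
C(b, D) = -7 (C(b, D) = -4 - 3 = -7)
Q(o) = 10*o
C(10, -43) - Q(d(-7)) = -7 - 10*(-7)^(3/2) = -7 - 10*(-7*I*√7) = -7 - (-70)*I*√7 = -7 + 70*I*√7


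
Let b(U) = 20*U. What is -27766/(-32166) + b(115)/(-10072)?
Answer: 25709669/40496994 ≈ 0.63485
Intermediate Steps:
-27766/(-32166) + b(115)/(-10072) = -27766/(-32166) + (20*115)/(-10072) = -27766*(-1/32166) + 2300*(-1/10072) = 13883/16083 - 575/2518 = 25709669/40496994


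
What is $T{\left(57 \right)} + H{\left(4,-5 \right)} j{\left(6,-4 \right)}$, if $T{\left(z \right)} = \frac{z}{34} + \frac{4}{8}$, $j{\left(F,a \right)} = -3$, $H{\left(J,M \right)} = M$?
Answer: $\frac{292}{17} \approx 17.176$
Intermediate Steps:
$T{\left(z \right)} = \frac{1}{2} + \frac{z}{34}$ ($T{\left(z \right)} = z \frac{1}{34} + 4 \cdot \frac{1}{8} = \frac{z}{34} + \frac{1}{2} = \frac{1}{2} + \frac{z}{34}$)
$T{\left(57 \right)} + H{\left(4,-5 \right)} j{\left(6,-4 \right)} = \left(\frac{1}{2} + \frac{1}{34} \cdot 57\right) - -15 = \left(\frac{1}{2} + \frac{57}{34}\right) + 15 = \frac{37}{17} + 15 = \frac{292}{17}$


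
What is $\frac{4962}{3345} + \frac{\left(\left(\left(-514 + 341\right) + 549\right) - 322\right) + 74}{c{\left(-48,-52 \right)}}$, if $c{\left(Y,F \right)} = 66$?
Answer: $\frac{125942}{36795} \approx 3.4228$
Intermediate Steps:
$\frac{4962}{3345} + \frac{\left(\left(\left(-514 + 341\right) + 549\right) - 322\right) + 74}{c{\left(-48,-52 \right)}} = \frac{4962}{3345} + \frac{\left(\left(\left(-514 + 341\right) + 549\right) - 322\right) + 74}{66} = 4962 \cdot \frac{1}{3345} + \left(\left(\left(-173 + 549\right) - 322\right) + 74\right) \frac{1}{66} = \frac{1654}{1115} + \left(\left(376 - 322\right) + 74\right) \frac{1}{66} = \frac{1654}{1115} + \left(54 + 74\right) \frac{1}{66} = \frac{1654}{1115} + 128 \cdot \frac{1}{66} = \frac{1654}{1115} + \frac{64}{33} = \frac{125942}{36795}$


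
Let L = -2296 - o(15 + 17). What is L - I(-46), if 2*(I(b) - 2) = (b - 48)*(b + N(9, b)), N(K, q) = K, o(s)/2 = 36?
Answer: -4109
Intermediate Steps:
o(s) = 72 (o(s) = 2*36 = 72)
L = -2368 (L = -2296 - 1*72 = -2296 - 72 = -2368)
I(b) = 2 + (-48 + b)*(9 + b)/2 (I(b) = 2 + ((b - 48)*(b + 9))/2 = 2 + ((-48 + b)*(9 + b))/2 = 2 + (-48 + b)*(9 + b)/2)
L - I(-46) = -2368 - (-214 + (½)*(-46)² - 39/2*(-46)) = -2368 - (-214 + (½)*2116 + 897) = -2368 - (-214 + 1058 + 897) = -2368 - 1*1741 = -2368 - 1741 = -4109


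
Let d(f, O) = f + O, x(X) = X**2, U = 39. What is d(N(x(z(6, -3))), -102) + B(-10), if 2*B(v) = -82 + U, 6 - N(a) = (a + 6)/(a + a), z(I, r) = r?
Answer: -355/3 ≈ -118.33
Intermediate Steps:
N(a) = 6 - (6 + a)/(2*a) (N(a) = 6 - (a + 6)/(a + a) = 6 - (6 + a)/(2*a))
d(f, O) = O + f
B(v) = -43/2 (B(v) = (-82 + 39)/2 = (1/2)*(-43) = -43/2)
d(N(x(z(6, -3))), -102) + B(-10) = (-102 + (11/2 - 3/((-3)**2))) - 43/2 = (-102 + (11/2 - 3/9)) - 43/2 = (-102 + (11/2 - 3*1/9)) - 43/2 = (-102 + (11/2 - 1/3)) - 43/2 = (-102 + 31/6) - 43/2 = -581/6 - 43/2 = -355/3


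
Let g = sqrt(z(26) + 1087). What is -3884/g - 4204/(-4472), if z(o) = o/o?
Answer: 1051/1118 - 971*sqrt(17)/34 ≈ -116.81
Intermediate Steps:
z(o) = 1
g = 8*sqrt(17) (g = sqrt(1 + 1087) = sqrt(1088) = 8*sqrt(17) ≈ 32.985)
-3884/g - 4204/(-4472) = -3884*sqrt(17)/136 - 4204/(-4472) = -971*sqrt(17)/34 - 4204*(-1/4472) = -971*sqrt(17)/34 + 1051/1118 = 1051/1118 - 971*sqrt(17)/34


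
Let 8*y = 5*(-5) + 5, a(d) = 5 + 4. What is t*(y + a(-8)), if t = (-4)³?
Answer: -416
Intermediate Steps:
a(d) = 9
t = -64
y = -5/2 (y = (5*(-5) + 5)/8 = (-25 + 5)/8 = (⅛)*(-20) = -5/2 ≈ -2.5000)
t*(y + a(-8)) = -64*(-5/2 + 9) = -64*13/2 = -416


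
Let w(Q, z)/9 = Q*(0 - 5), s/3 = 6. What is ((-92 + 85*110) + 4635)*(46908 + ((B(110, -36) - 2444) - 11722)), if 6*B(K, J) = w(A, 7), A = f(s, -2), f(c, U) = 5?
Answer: 908727237/2 ≈ 4.5436e+8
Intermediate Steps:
s = 18 (s = 3*6 = 18)
A = 5
w(Q, z) = -45*Q (w(Q, z) = 9*(Q*(0 - 5)) = 9*(Q*(-5)) = 9*(-5*Q) = -45*Q)
B(K, J) = -75/2 (B(K, J) = (-45*5)/6 = (⅙)*(-225) = -75/2)
((-92 + 85*110) + 4635)*(46908 + ((B(110, -36) - 2444) - 11722)) = ((-92 + 85*110) + 4635)*(46908 + ((-75/2 - 2444) - 11722)) = ((-92 + 9350) + 4635)*(46908 + (-4963/2 - 11722)) = (9258 + 4635)*(46908 - 28407/2) = 13893*(65409/2) = 908727237/2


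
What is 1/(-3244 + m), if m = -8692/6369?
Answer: -6369/20669728 ≈ -0.00030813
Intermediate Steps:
m = -8692/6369 (m = -8692*1/6369 = -8692/6369 ≈ -1.3647)
1/(-3244 + m) = 1/(-3244 - 8692/6369) = 1/(-20669728/6369) = -6369/20669728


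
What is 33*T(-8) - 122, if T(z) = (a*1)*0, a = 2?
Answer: -122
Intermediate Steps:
T(z) = 0 (T(z) = (2*1)*0 = 2*0 = 0)
33*T(-8) - 122 = 33*0 - 122 = 0 - 122 = -122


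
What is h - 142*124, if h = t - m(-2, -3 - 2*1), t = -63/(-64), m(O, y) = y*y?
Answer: -1128449/64 ≈ -17632.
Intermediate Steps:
m(O, y) = y²
t = 63/64 (t = -63*(-1/64) = 63/64 ≈ 0.98438)
h = -1537/64 (h = 63/64 - (-3 - 2*1)² = 63/64 - (-3 - 2)² = 63/64 - 1*(-5)² = 63/64 - 1*25 = 63/64 - 25 = -1537/64 ≈ -24.016)
h - 142*124 = -1537/64 - 142*124 = -1537/64 - 17608 = -1128449/64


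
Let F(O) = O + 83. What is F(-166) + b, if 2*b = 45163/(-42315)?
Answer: -7069453/84630 ≈ -83.534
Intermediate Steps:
F(O) = 83 + O
b = -45163/84630 (b = (45163/(-42315))/2 = (45163*(-1/42315))/2 = (½)*(-45163/42315) = -45163/84630 ≈ -0.53365)
F(-166) + b = (83 - 166) - 45163/84630 = -83 - 45163/84630 = -7069453/84630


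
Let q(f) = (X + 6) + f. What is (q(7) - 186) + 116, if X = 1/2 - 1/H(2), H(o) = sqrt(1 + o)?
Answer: -113/2 - sqrt(3)/3 ≈ -57.077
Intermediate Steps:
X = 1/2 - sqrt(3)/3 (X = 1/2 - 1/(sqrt(1 + 2)) = 1*(1/2) - 1/(sqrt(3)) = 1/2 - sqrt(3)/3 ≈ -0.077350)
q(f) = 13/2 + f - sqrt(3)/3 (q(f) = ((1/2 - sqrt(3)/3) + 6) + f = (13/2 - sqrt(3)/3) + f = 13/2 + f - sqrt(3)/3)
(q(7) - 186) + 116 = ((13/2 + 7 - sqrt(3)/3) - 186) + 116 = ((27/2 - sqrt(3)/3) - 186) + 116 = (-345/2 - sqrt(3)/3) + 116 = -113/2 - sqrt(3)/3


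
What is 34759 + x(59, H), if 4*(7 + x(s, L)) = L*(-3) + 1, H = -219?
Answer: 69833/2 ≈ 34917.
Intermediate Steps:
x(s, L) = -27/4 - 3*L/4 (x(s, L) = -7 + (L*(-3) + 1)/4 = -7 + (-3*L + 1)/4 = -7 + (1 - 3*L)/4 = -7 + (¼ - 3*L/4) = -27/4 - 3*L/4)
34759 + x(59, H) = 34759 + (-27/4 - ¾*(-219)) = 34759 + (-27/4 + 657/4) = 34759 + 315/2 = 69833/2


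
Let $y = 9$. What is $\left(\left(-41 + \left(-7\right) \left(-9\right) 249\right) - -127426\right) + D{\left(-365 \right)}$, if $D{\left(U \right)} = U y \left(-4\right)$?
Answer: $156212$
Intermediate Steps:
$D{\left(U \right)} = - 36 U$ ($D{\left(U \right)} = U 9 \left(-4\right) = 9 U \left(-4\right) = - 36 U$)
$\left(\left(-41 + \left(-7\right) \left(-9\right) 249\right) - -127426\right) + D{\left(-365 \right)} = \left(\left(-41 + \left(-7\right) \left(-9\right) 249\right) - -127426\right) - -13140 = \left(\left(-41 + 63 \cdot 249\right) + 127426\right) + 13140 = \left(\left(-41 + 15687\right) + 127426\right) + 13140 = \left(15646 + 127426\right) + 13140 = 143072 + 13140 = 156212$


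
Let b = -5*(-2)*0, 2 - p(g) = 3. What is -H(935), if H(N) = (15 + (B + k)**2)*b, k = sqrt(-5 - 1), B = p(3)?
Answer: 0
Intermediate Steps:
p(g) = -1 (p(g) = 2 - 1*3 = 2 - 3 = -1)
B = -1
b = 0 (b = 10*0 = 0)
k = I*sqrt(6) (k = sqrt(-6) = I*sqrt(6) ≈ 2.4495*I)
H(N) = 0 (H(N) = (15 + (-1 + I*sqrt(6))**2)*0 = 0)
-H(935) = -1*0 = 0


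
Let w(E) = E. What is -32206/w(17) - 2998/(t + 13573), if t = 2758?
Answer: -526007152/277627 ≈ -1894.7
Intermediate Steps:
-32206/w(17) - 2998/(t + 13573) = -32206/17 - 2998/(2758 + 13573) = -32206*1/17 - 2998/16331 = -32206/17 - 2998*1/16331 = -32206/17 - 2998/16331 = -526007152/277627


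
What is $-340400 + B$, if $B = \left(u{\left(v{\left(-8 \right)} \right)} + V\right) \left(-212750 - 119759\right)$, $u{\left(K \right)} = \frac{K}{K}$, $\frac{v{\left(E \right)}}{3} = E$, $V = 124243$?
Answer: $-41312588596$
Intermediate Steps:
$v{\left(E \right)} = 3 E$
$u{\left(K \right)} = 1$
$B = -41312248196$ ($B = \left(1 + 124243\right) \left(-212750 - 119759\right) = 124244 \left(-332509\right) = -41312248196$)
$-340400 + B = -340400 - 41312248196 = -41312588596$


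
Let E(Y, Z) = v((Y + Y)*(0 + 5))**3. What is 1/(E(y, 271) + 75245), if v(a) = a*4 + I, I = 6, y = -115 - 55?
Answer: -1/313600338939 ≈ -3.1888e-12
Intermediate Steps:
y = -170
v(a) = 6 + 4*a (v(a) = a*4 + 6 = 4*a + 6 = 6 + 4*a)
E(Y, Z) = (6 + 40*Y)**3 (E(Y, Z) = (6 + 4*((Y + Y)*(0 + 5)))**3 = (6 + 4*((2*Y)*5))**3 = (6 + 4*(10*Y))**3 = (6 + 40*Y)**3)
1/(E(y, 271) + 75245) = 1/(8*(3 + 20*(-170))**3 + 75245) = 1/(8*(3 - 3400)**3 + 75245) = 1/(8*(-3397)**3 + 75245) = 1/(8*(-39200051773) + 75245) = 1/(-313600414184 + 75245) = 1/(-313600338939) = -1/313600338939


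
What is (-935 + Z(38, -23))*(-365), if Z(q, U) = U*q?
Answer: 660285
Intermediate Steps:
(-935 + Z(38, -23))*(-365) = (-935 - 23*38)*(-365) = (-935 - 874)*(-365) = -1809*(-365) = 660285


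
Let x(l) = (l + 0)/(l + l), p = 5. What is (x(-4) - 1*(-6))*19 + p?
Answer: 257/2 ≈ 128.50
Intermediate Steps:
x(l) = ½ (x(l) = l/((2*l)) = l*(1/(2*l)) = ½)
(x(-4) - 1*(-6))*19 + p = (½ - 1*(-6))*19 + 5 = (½ + 6)*19 + 5 = (13/2)*19 + 5 = 247/2 + 5 = 257/2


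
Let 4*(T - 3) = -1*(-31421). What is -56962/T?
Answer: -227848/31433 ≈ -7.2487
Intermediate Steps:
T = 31433/4 (T = 3 + (-1*(-31421))/4 = 3 + (¼)*31421 = 3 + 31421/4 = 31433/4 ≈ 7858.3)
-56962/T = -56962/31433/4 = -56962*4/31433 = -227848/31433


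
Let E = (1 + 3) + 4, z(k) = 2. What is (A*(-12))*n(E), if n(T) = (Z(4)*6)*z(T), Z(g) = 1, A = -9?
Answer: 1296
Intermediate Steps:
E = 8 (E = 4 + 4 = 8)
n(T) = 12 (n(T) = (1*6)*2 = 6*2 = 12)
(A*(-12))*n(E) = -9*(-12)*12 = 108*12 = 1296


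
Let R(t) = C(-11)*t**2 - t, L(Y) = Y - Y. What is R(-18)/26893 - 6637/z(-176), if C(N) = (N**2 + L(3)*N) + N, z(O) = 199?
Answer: -171392899/5351707 ≈ -32.026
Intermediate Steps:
L(Y) = 0
C(N) = N + N**2 (C(N) = (N**2 + 0*N) + N = (N**2 + 0) + N = N**2 + N = N + N**2)
R(t) = -t + 110*t**2 (R(t) = (-11*(1 - 11))*t**2 - t = (-11*(-10))*t**2 - t = 110*t**2 - t = -t + 110*t**2)
R(-18)/26893 - 6637/z(-176) = -18*(-1 + 110*(-18))/26893 - 6637/199 = -18*(-1 - 1980)*(1/26893) - 6637*1/199 = -18*(-1981)*(1/26893) - 6637/199 = 35658*(1/26893) - 6637/199 = 35658/26893 - 6637/199 = -171392899/5351707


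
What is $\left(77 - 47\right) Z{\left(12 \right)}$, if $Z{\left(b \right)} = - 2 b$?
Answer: $-720$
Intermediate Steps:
$\left(77 - 47\right) Z{\left(12 \right)} = \left(77 - 47\right) \left(\left(-2\right) 12\right) = 30 \left(-24\right) = -720$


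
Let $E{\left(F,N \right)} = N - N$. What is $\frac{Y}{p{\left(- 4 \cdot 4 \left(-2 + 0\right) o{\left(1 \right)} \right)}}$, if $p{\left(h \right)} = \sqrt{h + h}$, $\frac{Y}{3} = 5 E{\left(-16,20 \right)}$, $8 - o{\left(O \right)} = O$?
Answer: $0$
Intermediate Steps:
$o{\left(O \right)} = 8 - O$
$E{\left(F,N \right)} = 0$
$Y = 0$ ($Y = 3 \cdot 5 \cdot 0 = 3 \cdot 0 = 0$)
$p{\left(h \right)} = \sqrt{2} \sqrt{h}$ ($p{\left(h \right)} = \sqrt{2 h} = \sqrt{2} \sqrt{h}$)
$\frac{Y}{p{\left(- 4 \cdot 4 \left(-2 + 0\right) o{\left(1 \right)} \right)}} = \frac{0}{\sqrt{2} \sqrt{- 4 \cdot 4 \left(-2 + 0\right) \left(8 - 1\right)}} = \frac{0}{\sqrt{2} \sqrt{- 4 \cdot 4 \left(-2\right) \left(8 - 1\right)}} = \frac{0}{\sqrt{2} \sqrt{\left(-4\right) \left(-8\right) 7}} = \frac{0}{\sqrt{2} \sqrt{32 \cdot 7}} = \frac{0}{\sqrt{2} \sqrt{224}} = \frac{0}{\sqrt{2} \cdot 4 \sqrt{14}} = \frac{0}{8 \sqrt{7}} = 0 \frac{\sqrt{7}}{56} = 0$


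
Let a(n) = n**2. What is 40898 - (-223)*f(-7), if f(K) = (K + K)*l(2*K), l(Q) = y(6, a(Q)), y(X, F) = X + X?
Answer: 3434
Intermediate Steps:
y(X, F) = 2*X
l(Q) = 12 (l(Q) = 2*6 = 12)
f(K) = 24*K (f(K) = (K + K)*12 = (2*K)*12 = 24*K)
40898 - (-223)*f(-7) = 40898 - (-223)*24*(-7) = 40898 - (-223)*(-168) = 40898 - 1*37464 = 40898 - 37464 = 3434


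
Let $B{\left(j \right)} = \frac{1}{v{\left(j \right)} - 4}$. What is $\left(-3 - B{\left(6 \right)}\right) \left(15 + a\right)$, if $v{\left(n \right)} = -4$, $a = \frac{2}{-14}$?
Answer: $- \frac{299}{7} \approx -42.714$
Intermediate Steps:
$a = - \frac{1}{7}$ ($a = 2 \left(- \frac{1}{14}\right) = - \frac{1}{7} \approx -0.14286$)
$B{\left(j \right)} = - \frac{1}{8}$ ($B{\left(j \right)} = \frac{1}{-4 - 4} = \frac{1}{-8} = - \frac{1}{8}$)
$\left(-3 - B{\left(6 \right)}\right) \left(15 + a\right) = \left(-3 - - \frac{1}{8}\right) \left(15 - \frac{1}{7}\right) = \left(-3 + \frac{1}{8}\right) \frac{104}{7} = \left(- \frac{23}{8}\right) \frac{104}{7} = - \frac{299}{7}$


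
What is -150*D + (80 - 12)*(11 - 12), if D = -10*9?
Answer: 13432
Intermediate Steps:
D = -90
-150*D + (80 - 12)*(11 - 12) = -150*(-90) + (80 - 12)*(11 - 12) = 13500 + 68*(-1) = 13500 - 68 = 13432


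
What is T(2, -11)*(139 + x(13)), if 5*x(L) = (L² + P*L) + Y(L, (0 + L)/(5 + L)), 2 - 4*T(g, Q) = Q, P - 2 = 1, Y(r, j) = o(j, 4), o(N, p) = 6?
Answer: 11817/20 ≈ 590.85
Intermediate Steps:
Y(r, j) = 6
P = 3 (P = 2 + 1 = 3)
T(g, Q) = ½ - Q/4
x(L) = 6/5 + L²/5 + 3*L/5 (x(L) = ((L² + 3*L) + 6)/5 = (6 + L² + 3*L)/5 = 6/5 + L²/5 + 3*L/5)
T(2, -11)*(139 + x(13)) = (½ - ¼*(-11))*(139 + (6/5 + (⅕)*13² + (⅗)*13)) = (½ + 11/4)*(139 + (6/5 + (⅕)*169 + 39/5)) = 13*(139 + (6/5 + 169/5 + 39/5))/4 = 13*(139 + 214/5)/4 = (13/4)*(909/5) = 11817/20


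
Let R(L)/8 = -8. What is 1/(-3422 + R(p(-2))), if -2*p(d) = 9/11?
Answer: -1/3486 ≈ -0.00028686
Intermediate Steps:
p(d) = -9/22 (p(d) = -9/(2*11) = -1/2*9/11 = -9/22)
R(L) = -64 (R(L) = 8*(-8) = -64)
1/(-3422 + R(p(-2))) = 1/(-3422 - 64) = 1/(-3486) = -1/3486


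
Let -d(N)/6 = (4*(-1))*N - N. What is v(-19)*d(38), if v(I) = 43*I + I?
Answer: -953040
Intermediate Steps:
v(I) = 44*I
d(N) = 30*N (d(N) = -6*((4*(-1))*N - N) = -6*(-4*N - N) = -(-30)*N = 30*N)
v(-19)*d(38) = (44*(-19))*(30*38) = -836*1140 = -953040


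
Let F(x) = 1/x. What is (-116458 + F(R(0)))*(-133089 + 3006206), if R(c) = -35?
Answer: -11710913958627/35 ≈ -3.3460e+11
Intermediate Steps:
(-116458 + F(R(0)))*(-133089 + 3006206) = (-116458 + 1/(-35))*(-133089 + 3006206) = (-116458 - 1/35)*2873117 = -4076031/35*2873117 = -11710913958627/35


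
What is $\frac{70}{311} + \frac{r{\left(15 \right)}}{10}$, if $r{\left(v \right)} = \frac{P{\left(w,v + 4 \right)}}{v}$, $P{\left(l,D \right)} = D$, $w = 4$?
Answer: $\frac{16409}{46650} \approx 0.35175$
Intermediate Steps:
$r{\left(v \right)} = \frac{4 + v}{v}$ ($r{\left(v \right)} = \frac{v + 4}{v} = \frac{4 + v}{v}$)
$\frac{70}{311} + \frac{r{\left(15 \right)}}{10} = \frac{70}{311} + \frac{\frac{1}{15} \left(4 + 15\right)}{10} = 70 \cdot \frac{1}{311} + \frac{1}{15} \cdot 19 \cdot \frac{1}{10} = \frac{70}{311} + \frac{19}{15} \cdot \frac{1}{10} = \frac{70}{311} + \frac{19}{150} = \frac{16409}{46650}$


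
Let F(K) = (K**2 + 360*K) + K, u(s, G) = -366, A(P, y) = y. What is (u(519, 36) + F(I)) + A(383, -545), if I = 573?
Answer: 534271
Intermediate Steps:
F(K) = K**2 + 361*K
(u(519, 36) + F(I)) + A(383, -545) = (-366 + 573*(361 + 573)) - 545 = (-366 + 573*934) - 545 = (-366 + 535182) - 545 = 534816 - 545 = 534271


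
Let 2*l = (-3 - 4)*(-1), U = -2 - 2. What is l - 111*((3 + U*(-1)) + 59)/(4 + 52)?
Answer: -3565/28 ≈ -127.32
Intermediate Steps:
U = -4
l = 7/2 (l = ((-3 - 4)*(-1))/2 = (-7*(-1))/2 = (½)*7 = 7/2 ≈ 3.5000)
l - 111*((3 + U*(-1)) + 59)/(4 + 52) = 7/2 - 111*((3 - 4*(-1)) + 59)/(4 + 52) = 7/2 - 111*((3 + 4) + 59)/56 = 7/2 - 111*(7 + 59)/56 = 7/2 - 7326/56 = 7/2 - 111*33/28 = 7/2 - 3663/28 = -3565/28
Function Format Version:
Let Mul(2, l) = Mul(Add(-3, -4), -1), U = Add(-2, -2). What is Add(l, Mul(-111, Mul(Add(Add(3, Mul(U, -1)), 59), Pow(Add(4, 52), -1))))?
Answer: Rational(-3565, 28) ≈ -127.32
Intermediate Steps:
U = -4
l = Rational(7, 2) (l = Mul(Rational(1, 2), Mul(Add(-3, -4), -1)) = Mul(Rational(1, 2), Mul(-7, -1)) = Mul(Rational(1, 2), 7) = Rational(7, 2) ≈ 3.5000)
Add(l, Mul(-111, Mul(Add(Add(3, Mul(U, -1)), 59), Pow(Add(4, 52), -1)))) = Add(Rational(7, 2), Mul(-111, Mul(Add(Add(3, Mul(-4, -1)), 59), Pow(Add(4, 52), -1)))) = Add(Rational(7, 2), Mul(-111, Mul(Add(Add(3, 4), 59), Pow(56, -1)))) = Add(Rational(7, 2), Mul(-111, Mul(Add(7, 59), Rational(1, 56)))) = Add(Rational(7, 2), Mul(-111, Mul(66, Rational(1, 56)))) = Add(Rational(7, 2), Mul(-111, Rational(33, 28))) = Add(Rational(7, 2), Rational(-3663, 28)) = Rational(-3565, 28)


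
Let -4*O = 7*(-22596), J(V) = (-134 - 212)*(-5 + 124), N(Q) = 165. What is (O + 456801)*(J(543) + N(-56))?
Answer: -20354571096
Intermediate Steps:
J(V) = -41174 (J(V) = -346*119 = -41174)
O = 39543 (O = -7*(-22596)/4 = -¼*(-158172) = 39543)
(O + 456801)*(J(543) + N(-56)) = (39543 + 456801)*(-41174 + 165) = 496344*(-41009) = -20354571096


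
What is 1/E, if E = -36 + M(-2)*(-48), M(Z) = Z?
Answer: 1/60 ≈ 0.016667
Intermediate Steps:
E = 60 (E = -36 - 2*(-48) = -36 + 96 = 60)
1/E = 1/60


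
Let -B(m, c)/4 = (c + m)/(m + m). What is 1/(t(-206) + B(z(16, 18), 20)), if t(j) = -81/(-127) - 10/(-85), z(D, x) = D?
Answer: -4318/16169 ≈ -0.26705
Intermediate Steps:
B(m, c) = -2*(c + m)/m (B(m, c) = -4*(c + m)/(m + m) = -4*(c + m)/(2*m) = -4*(c + m)*1/(2*m) = -2*(c + m)/m)
t(j) = 1631/2159 (t(j) = -81*(-1/127) - 10*(-1/85) = 81/127 + 2/17 = 1631/2159)
1/(t(-206) + B(z(16, 18), 20)) = 1/(1631/2159 + (-2 - 2*20/16)) = 1/(1631/2159 + (-2 - 2*20*1/16)) = 1/(1631/2159 + (-2 - 5/2)) = 1/(1631/2159 - 9/2) = 1/(-16169/4318) = -4318/16169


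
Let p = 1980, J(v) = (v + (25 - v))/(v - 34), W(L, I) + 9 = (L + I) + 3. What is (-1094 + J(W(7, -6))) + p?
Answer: 34529/39 ≈ 885.36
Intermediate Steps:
W(L, I) = -6 + I + L (W(L, I) = -9 + ((L + I) + 3) = -9 + ((I + L) + 3) = -9 + (3 + I + L) = -6 + I + L)
J(v) = 25/(-34 + v)
(-1094 + J(W(7, -6))) + p = (-1094 + 25/(-34 + (-6 - 6 + 7))) + 1980 = (-1094 + 25/(-34 - 5)) + 1980 = (-1094 + 25/(-39)) + 1980 = (-1094 + 25*(-1/39)) + 1980 = (-1094 - 25/39) + 1980 = -42691/39 + 1980 = 34529/39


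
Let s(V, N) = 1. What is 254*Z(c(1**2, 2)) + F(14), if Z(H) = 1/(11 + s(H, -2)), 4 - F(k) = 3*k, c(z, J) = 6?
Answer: -101/6 ≈ -16.833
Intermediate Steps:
F(k) = 4 - 3*k
Z(H) = 1/12 (Z(H) = 1/(11 + 1) = 1/12)
254*Z(c(1**2, 2)) + F(14) = 254*(1/12) + (4 - 3*14) = 127/6 + (4 - 42) = 127/6 - 38 = -101/6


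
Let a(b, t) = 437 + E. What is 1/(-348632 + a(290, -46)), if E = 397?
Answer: -1/347798 ≈ -2.8752e-6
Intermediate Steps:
a(b, t) = 834 (a(b, t) = 437 + 397 = 834)
1/(-348632 + a(290, -46)) = 1/(-348632 + 834) = 1/(-347798) = -1/347798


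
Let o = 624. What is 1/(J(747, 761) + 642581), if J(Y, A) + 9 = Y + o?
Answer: 1/643943 ≈ 1.5529e-6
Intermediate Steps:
J(Y, A) = 615 + Y (J(Y, A) = -9 + (Y + 624) = -9 + (624 + Y) = 615 + Y)
1/(J(747, 761) + 642581) = 1/((615 + 747) + 642581) = 1/(1362 + 642581) = 1/643943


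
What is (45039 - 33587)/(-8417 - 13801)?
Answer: -818/1587 ≈ -0.51544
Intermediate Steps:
(45039 - 33587)/(-8417 - 13801) = 11452/(-22218) = 11452*(-1/22218) = -818/1587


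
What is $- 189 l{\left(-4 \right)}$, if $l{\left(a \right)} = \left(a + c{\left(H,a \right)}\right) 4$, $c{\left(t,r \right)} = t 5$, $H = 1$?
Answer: $-756$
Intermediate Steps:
$c{\left(t,r \right)} = 5 t$
$l{\left(a \right)} = 20 + 4 a$ ($l{\left(a \right)} = \left(a + 5 \cdot 1\right) 4 = \left(a + 5\right) 4 = \left(5 + a\right) 4 = 20 + 4 a$)
$- 189 l{\left(-4 \right)} = - 189 \left(20 + 4 \left(-4\right)\right) = - 189 \left(20 - 16\right) = \left(-189\right) 4 = -756$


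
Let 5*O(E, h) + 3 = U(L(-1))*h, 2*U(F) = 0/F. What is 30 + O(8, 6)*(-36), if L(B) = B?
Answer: 258/5 ≈ 51.600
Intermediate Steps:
U(F) = 0 (U(F) = (0/F)/2 = (½)*0 = 0)
O(E, h) = -⅗ (O(E, h) = -⅗ + (0*h)/5 = -⅗ + (⅕)*0 = -⅗ + 0 = -⅗)
30 + O(8, 6)*(-36) = 30 - ⅗*(-36) = 30 + 108/5 = 258/5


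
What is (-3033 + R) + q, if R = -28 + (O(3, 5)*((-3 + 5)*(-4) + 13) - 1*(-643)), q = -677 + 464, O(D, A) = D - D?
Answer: -2631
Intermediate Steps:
O(D, A) = 0
q = -213
R = 615 (R = -28 + (0*((-3 + 5)*(-4) + 13) - 1*(-643)) = -28 + (0*(2*(-4) + 13) + 643) = -28 + (0*(-8 + 13) + 643) = -28 + (0*5 + 643) = -28 + (0 + 643) = -28 + 643 = 615)
(-3033 + R) + q = (-3033 + 615) - 213 = -2418 - 213 = -2631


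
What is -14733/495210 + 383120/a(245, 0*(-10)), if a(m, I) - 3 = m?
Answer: 7905050059/5117170 ≈ 1544.8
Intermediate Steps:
a(m, I) = 3 + m
-14733/495210 + 383120/a(245, 0*(-10)) = -14733/495210 + 383120/(3 + 245) = -14733*1/495210 + 383120/248 = -4911/165070 + 383120*(1/248) = -4911/165070 + 47890/31 = 7905050059/5117170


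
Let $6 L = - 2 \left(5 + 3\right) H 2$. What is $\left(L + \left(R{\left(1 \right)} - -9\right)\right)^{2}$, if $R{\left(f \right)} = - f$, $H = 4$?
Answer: $\frac{1600}{9} \approx 177.78$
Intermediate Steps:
$L = - \frac{64}{3}$ ($L = \frac{- 2 \left(5 + 3\right) 4 \cdot 2}{6} = \frac{- 2 \cdot 8 \cdot 4 \cdot 2}{6} = \frac{\left(-2\right) 32 \cdot 2}{6} = \frac{\left(-64\right) 2}{6} = \frac{1}{6} \left(-128\right) = - \frac{64}{3} \approx -21.333$)
$\left(L + \left(R{\left(1 \right)} - -9\right)\right)^{2} = \left(- \frac{64}{3} - -8\right)^{2} = \left(- \frac{64}{3} + \left(-1 + 9\right)\right)^{2} = \left(- \frac{64}{3} + 8\right)^{2} = \left(- \frac{40}{3}\right)^{2} = \frac{1600}{9}$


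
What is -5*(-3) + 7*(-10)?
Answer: -55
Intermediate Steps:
-5*(-3) + 7*(-10) = 15 - 70 = -55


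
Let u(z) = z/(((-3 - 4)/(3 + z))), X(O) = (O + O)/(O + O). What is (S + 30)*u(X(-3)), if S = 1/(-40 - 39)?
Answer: -9476/553 ≈ -17.136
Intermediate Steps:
X(O) = 1 (X(O) = (2*O)/((2*O)) = (2*O)*(1/(2*O)) = 1)
u(z) = z*(-3/7 - z/7) (u(z) = z/((-7/(3 + z))) = z*(-3/7 - z/7))
S = -1/79 (S = 1/(-79) = -1/79 ≈ -0.012658)
(S + 30)*u(X(-3)) = (-1/79 + 30)*(-⅐*1*(3 + 1)) = 2369*(-⅐*1*4)/79 = (2369/79)*(-4/7) = -9476/553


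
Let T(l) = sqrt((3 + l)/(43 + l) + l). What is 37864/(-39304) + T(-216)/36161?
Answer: -4733/4913 + I*sqrt(6427815)/6255853 ≈ -0.96336 + 0.00040527*I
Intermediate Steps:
T(l) = sqrt(l + (3 + l)/(43 + l)) (T(l) = sqrt((3 + l)/(43 + l) + l) = sqrt(l + (3 + l)/(43 + l)))
37864/(-39304) + T(-216)/36161 = 37864/(-39304) + sqrt((3 - 216 - 216*(43 - 216))/(43 - 216))/36161 = 37864*(-1/39304) + sqrt((3 - 216 - 216*(-173))/(-173))*(1/36161) = -4733/4913 + sqrt(-(3 - 216 + 37368)/173)*(1/36161) = -4733/4913 + sqrt(-1/173*37155)*(1/36161) = -4733/4913 + sqrt(-37155/173)*(1/36161) = -4733/4913 + (I*sqrt(6427815)/173)*(1/36161) = -4733/4913 + I*sqrt(6427815)/6255853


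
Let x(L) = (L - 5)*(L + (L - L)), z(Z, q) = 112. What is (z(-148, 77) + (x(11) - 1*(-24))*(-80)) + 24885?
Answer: 17797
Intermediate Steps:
x(L) = L*(-5 + L) (x(L) = (-5 + L)*(L + 0) = (-5 + L)*L = L*(-5 + L))
(z(-148, 77) + (x(11) - 1*(-24))*(-80)) + 24885 = (112 + (11*(-5 + 11) - 1*(-24))*(-80)) + 24885 = (112 + (11*6 + 24)*(-80)) + 24885 = (112 + (66 + 24)*(-80)) + 24885 = (112 + 90*(-80)) + 24885 = (112 - 7200) + 24885 = -7088 + 24885 = 17797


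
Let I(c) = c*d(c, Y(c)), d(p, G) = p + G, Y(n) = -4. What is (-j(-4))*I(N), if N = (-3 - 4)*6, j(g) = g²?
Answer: -30912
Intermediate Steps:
d(p, G) = G + p
N = -42 (N = -7*6 = -42)
I(c) = c*(-4 + c)
(-j(-4))*I(N) = (-1*(-4)²)*(-42*(-4 - 42)) = (-1*16)*(-42*(-46)) = -16*1932 = -30912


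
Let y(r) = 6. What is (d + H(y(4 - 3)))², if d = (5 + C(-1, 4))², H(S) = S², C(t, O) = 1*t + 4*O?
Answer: 190096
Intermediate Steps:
C(t, O) = t + 4*O
d = 400 (d = (5 + (-1 + 4*4))² = (5 + (-1 + 16))² = (5 + 15)² = 20² = 400)
(d + H(y(4 - 3)))² = (400 + 6²)² = (400 + 36)² = 436² = 190096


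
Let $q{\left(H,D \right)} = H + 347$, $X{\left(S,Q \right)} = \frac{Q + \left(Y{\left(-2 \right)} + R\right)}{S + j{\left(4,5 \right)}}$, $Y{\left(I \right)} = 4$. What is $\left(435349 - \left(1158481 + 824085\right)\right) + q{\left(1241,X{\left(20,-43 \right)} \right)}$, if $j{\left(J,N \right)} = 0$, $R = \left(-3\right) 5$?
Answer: $-1545629$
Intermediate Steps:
$R = -15$
$X{\left(S,Q \right)} = \frac{-11 + Q}{S}$ ($X{\left(S,Q \right)} = \frac{Q + \left(4 - 15\right)}{S + 0} = \frac{Q - 11}{S} = \frac{-11 + Q}{S}$)
$q{\left(H,D \right)} = 347 + H$
$\left(435349 - \left(1158481 + 824085\right)\right) + q{\left(1241,X{\left(20,-43 \right)} \right)} = \left(435349 - \left(1158481 + 824085\right)\right) + \left(347 + 1241\right) = \left(435349 - 1982566\right) + 1588 = -1547217 + 1588 = -1545629$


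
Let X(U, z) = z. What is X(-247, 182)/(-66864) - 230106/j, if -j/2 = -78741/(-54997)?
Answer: 1119276760629/13928408 ≈ 80359.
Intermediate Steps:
j = -157482/54997 (j = -(-157482)/(-54997) = -(-157482)*(-1)/54997 = -2*78741/54997 = -157482/54997 ≈ -2.8635)
X(-247, 182)/(-66864) - 230106/j = 182/(-66864) - 230106/(-157482/54997) = 182*(-1/66864) - 230106*(-54997/157482) = -13/4776 + 2109189947/26247 = 1119276760629/13928408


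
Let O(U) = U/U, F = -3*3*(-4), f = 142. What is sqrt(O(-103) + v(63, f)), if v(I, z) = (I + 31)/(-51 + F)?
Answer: I*sqrt(1185)/15 ≈ 2.2949*I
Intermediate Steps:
F = 36 (F = -9*(-4) = 36)
O(U) = 1
v(I, z) = -31/15 - I/15 (v(I, z) = (I + 31)/(-51 + 36) = (31 + I)/(-15) = (31 + I)*(-1/15) = -31/15 - I/15)
sqrt(O(-103) + v(63, f)) = sqrt(1 + (-31/15 - 1/15*63)) = sqrt(1 + (-31/15 - 21/5)) = sqrt(1 - 94/15) = sqrt(-79/15) = I*sqrt(1185)/15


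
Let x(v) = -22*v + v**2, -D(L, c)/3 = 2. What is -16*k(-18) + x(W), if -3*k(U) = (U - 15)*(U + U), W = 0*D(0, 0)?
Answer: 6336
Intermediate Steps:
D(L, c) = -6 (D(L, c) = -3*2 = -6)
W = 0 (W = 0*(-6) = 0)
x(v) = v**2 - 22*v
k(U) = -2*U*(-15 + U)/3 (k(U) = -(U - 15)*(U + U)/3 = -(-15 + U)*2*U/3 = -2*U*(-15 + U)/3)
-16*k(-18) + x(W) = -32*(-18)*(15 - 1*(-18))/3 + 0*(-22 + 0) = -32*(-18)*(15 + 18)/3 + 0*(-22) = -32*(-18)*33/3 + 0 = -16*(-396) + 0 = 6336 + 0 = 6336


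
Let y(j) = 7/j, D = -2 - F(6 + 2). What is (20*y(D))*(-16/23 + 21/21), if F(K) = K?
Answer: -98/23 ≈ -4.2609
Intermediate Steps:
D = -10 (D = -2 - (6 + 2) = -2 - 1*8 = -2 - 8 = -10)
(20*y(D))*(-16/23 + 21/21) = (20*(7/(-10)))*(-16/23 + 21/21) = (20*(7*(-⅒)))*(-16*1/23 + 21*(1/21)) = (20*(-7/10))*(-16/23 + 1) = -14*7/23 = -98/23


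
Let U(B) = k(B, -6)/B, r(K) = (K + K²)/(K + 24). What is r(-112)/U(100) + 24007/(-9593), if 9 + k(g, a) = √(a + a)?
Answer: 4464070213/3271213 + 103600*I*√3/341 ≈ 1364.7 + 526.22*I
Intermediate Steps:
r(K) = (K + K²)/(24 + K)
k(g, a) = -9 + √2*√a (k(g, a) = -9 + √(a + a) = -9 + √(2*a) = -9 + √2*√a)
U(B) = (-9 + 2*I*√3)/B (U(B) = (-9 + √2*√(-6))/B = (-9 + √2*(I*√6))/B = (-9 + 2*I*√3)/B)
r(-112)/U(100) + 24007/(-9593) = (-112*(1 - 112)/(24 - 112))/(((-9 + 2*I*√3)/100)) + 24007/(-9593) = (-112*(-111)/(-88))/(((-9 + 2*I*√3)/100)) + 24007*(-1/9593) = (-112*(-1/88)*(-111))/(-9/100 + I*√3/50) - 24007/9593 = -1554/(11*(-9/100 + I*√3/50)) - 24007/9593 = -24007/9593 - 1554/(11*(-9/100 + I*√3/50))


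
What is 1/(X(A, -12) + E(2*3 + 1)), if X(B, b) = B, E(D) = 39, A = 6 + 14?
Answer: 1/59 ≈ 0.016949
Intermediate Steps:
A = 20
1/(X(A, -12) + E(2*3 + 1)) = 1/(20 + 39) = 1/59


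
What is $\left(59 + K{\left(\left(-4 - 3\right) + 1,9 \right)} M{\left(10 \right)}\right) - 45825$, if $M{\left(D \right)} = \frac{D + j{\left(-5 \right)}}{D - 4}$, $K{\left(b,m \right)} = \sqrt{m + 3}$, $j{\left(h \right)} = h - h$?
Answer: $-45766 + \frac{10 \sqrt{3}}{3} \approx -45760.0$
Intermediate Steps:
$j{\left(h \right)} = 0$
$K{\left(b,m \right)} = \sqrt{3 + m}$
$M{\left(D \right)} = \frac{D}{-4 + D}$ ($M{\left(D \right)} = \frac{D + 0}{D - 4} = \frac{D}{-4 + D}$)
$\left(59 + K{\left(\left(-4 - 3\right) + 1,9 \right)} M{\left(10 \right)}\right) - 45825 = \left(59 + \sqrt{3 + 9} \frac{10}{-4 + 10}\right) - 45825 = \left(59 + \sqrt{12} \cdot \frac{10}{6}\right) - 45825 = \left(59 + 2 \sqrt{3} \cdot 10 \cdot \frac{1}{6}\right) - 45825 = \left(59 + 2 \sqrt{3} \cdot \frac{5}{3}\right) - 45825 = \left(59 + \frac{10 \sqrt{3}}{3}\right) - 45825 = -45766 + \frac{10 \sqrt{3}}{3}$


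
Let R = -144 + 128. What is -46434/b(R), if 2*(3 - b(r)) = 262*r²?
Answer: 46434/33533 ≈ 1.3847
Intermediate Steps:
R = -16
b(r) = 3 - 131*r²
-46434/b(R) = -46434/(3 - 131*(-16)²) = -46434/(3 - 131*256) = -46434/(3 - 33536) = -46434/(-33533) = -46434*(-1/33533) = 46434/33533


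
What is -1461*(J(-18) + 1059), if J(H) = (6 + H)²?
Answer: -1757583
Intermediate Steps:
-1461*(J(-18) + 1059) = -1461*((6 - 18)² + 1059) = -1461*((-12)² + 1059) = -1461*(144 + 1059) = -1461*1203 = -1757583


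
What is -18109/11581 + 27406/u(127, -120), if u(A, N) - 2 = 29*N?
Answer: -5140162/544307 ≈ -9.4435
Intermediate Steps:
u(A, N) = 2 + 29*N
-18109/11581 + 27406/u(127, -120) = -18109/11581 + 27406/(2 + 29*(-120)) = -18109*1/11581 + 27406/(2 - 3480) = -18109/11581 + 27406/(-3478) = -18109/11581 + 27406*(-1/3478) = -18109/11581 - 13703/1739 = -5140162/544307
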